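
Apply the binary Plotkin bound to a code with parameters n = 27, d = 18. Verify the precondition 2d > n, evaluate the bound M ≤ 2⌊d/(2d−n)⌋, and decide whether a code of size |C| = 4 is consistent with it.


Plotkin bound M ≤ 4; given |C| = 4 ≤ bound (satisfied).

Check applicability: 2d = 36, n = 27.
2d − n = 9 > 0, so Plotkin applies.
Compute d/(2d−n) = 18/9 ≈ 2.0000.
⌊d/(2d−n)⌋ = 2.
Plotkin bound: M ≤ 2·2 = 4.
Given |C| = 4, check: satisfied.
This |C| is at the Plotkin bound.


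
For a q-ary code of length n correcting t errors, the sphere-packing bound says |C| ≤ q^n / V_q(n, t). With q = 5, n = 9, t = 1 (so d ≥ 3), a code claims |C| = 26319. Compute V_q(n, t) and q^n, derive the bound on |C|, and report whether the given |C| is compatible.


V_q(n, t) = 37, q^n = 1953125, Hamming bound = 52787, |C| = 26319 ≤ bound (satisfied).

Step 1: Compute V_q(n, t) = Σ_{j=0}^1 C(n, j) (q−1)^j.
  j = 0: C(9,0)·(4)^0 = 1·1 = 1.
  j = 1: C(9,1)·(4)^1 = 9·4 = 36.
  V_q(n, t) = 1 + 36 = 37.
Step 2: q^n = 5^9 = 1953125.
Step 3: Hamming bound ⌊q^n / V_q(n,t)⌋ = ⌊1953125/37⌋ = 52787.
Step 4: Compare |C| = 26319 to 52787: satisfied.
The claimed |C| lies below the Hamming bound.


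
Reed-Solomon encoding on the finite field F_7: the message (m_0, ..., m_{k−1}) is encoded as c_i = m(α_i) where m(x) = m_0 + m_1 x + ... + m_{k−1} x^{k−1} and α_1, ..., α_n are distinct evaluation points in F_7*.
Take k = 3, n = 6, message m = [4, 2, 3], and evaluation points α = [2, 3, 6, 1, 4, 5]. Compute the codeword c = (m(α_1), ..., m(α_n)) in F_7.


c = [6, 2, 5, 2, 4, 5]

Message polynomial: m(x) = 4 + 2·x + 3·x^2 (mod 7).
For each evaluation point α_i, compute m(α_i) mod 7:
  α_1 = 2: Horner steps 3 → 1 → 6, so m(2) = 6.
  α_2 = 3: Horner steps 3 → 4 → 2, so m(3) = 2.
  α_3 = 6: Horner steps 3 → 6 → 5, so m(6) = 5.
  α_4 = 1: Horner steps 3 → 5 → 2, so m(1) = 2.
  α_5 = 4: Horner steps 3 → 0 → 4, so m(4) = 4.
  α_6 = 5: Horner steps 3 → 3 → 5, so m(5) = 5.
Codeword c = [6, 2, 5, 2, 4, 5] ∈ F_7^6.


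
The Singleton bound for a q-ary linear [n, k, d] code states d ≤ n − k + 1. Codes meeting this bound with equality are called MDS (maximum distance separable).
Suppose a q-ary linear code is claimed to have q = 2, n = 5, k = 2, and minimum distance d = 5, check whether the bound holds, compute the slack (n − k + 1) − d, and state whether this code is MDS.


Singleton RHS = n − k + 1 = 4, slack = -1, bound violated (no such code; not MDS).

Singleton bound: d ≤ n − k + 1.
Here n = 5, k = 2, so n − k + 1 = 4.
Given d = 5, check d ≤ 4: NO.
Slack = (n − k + 1) − d = -1.
The slack is negative: d = 5 exceeds n − k + 1 = 4 by 1, so the Singleton bound is violated and no linear [5, 2, 5]_2 code can exist. In particular it is not MDS (MDS requires d = n − k + 1 exactly).
Description: the claimed parameters are [5, 2, 5]_2; such a code would be impossible (violates the Singleton bound).


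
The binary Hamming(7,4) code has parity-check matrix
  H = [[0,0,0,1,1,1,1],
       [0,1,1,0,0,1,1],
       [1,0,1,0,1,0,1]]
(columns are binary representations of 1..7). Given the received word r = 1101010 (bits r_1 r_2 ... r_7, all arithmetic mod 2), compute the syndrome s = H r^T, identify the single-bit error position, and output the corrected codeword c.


s = (0, 0, 1)^T, error position = 1, corrected codeword c = 0101010

Compute s = H r^T mod 2 one row at a time:
  s_1 = 1 + 0 + 1 + 0 = 2 ≡ 0 (mod 2).
  s_2 = 1 + 0 + 1 + 0 = 2 ≡ 0 (mod 2).
  s_3 = 1 + 0 + 0 + 0 = 1 ≡ 1 (mod 2).
s = (0, 0, 1)^T — this equals column 1 of H (binary 001), so error is at position 1.
Correct: flip bit 1 of r = 1101010 to get c = 0101010.


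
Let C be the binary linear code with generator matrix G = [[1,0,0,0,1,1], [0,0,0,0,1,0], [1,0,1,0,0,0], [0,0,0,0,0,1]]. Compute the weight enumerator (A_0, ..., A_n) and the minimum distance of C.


Weight distribution: A_0 = 1, A_1 = 4, A_2 = 6, A_3 = 4, A_4 = 1. Minimum distance d = 1.

Enumerate all 2^4 = 16 messages m ∈ F_2^4.
For each, compute codeword c = mG in F_2^6, then tally its weight.
  m = 0000 → c = 000000, weight = 0.
  m = 1000 → c = 100011, weight = 3.
  m = 0100 → c = 000010, weight = 1.
  m = 1100 → c = 100001, weight = 2.
  m = 0010 → c = 101000, weight = 2.
  m = 1010 → c = 001011, weight = 3.
  m = 0110 → c = 101010, weight = 3.
  m = 1110 → c = 001001, weight = 2.
  m = 0001 → c = 000001, weight = 1.
  m = 1001 → c = 100010, weight = 2.
  m = 0101 → c = 000011, weight = 2.
  m = 1101 → c = 100000, weight = 1.
  m = 0011 → c = 101001, weight = 3.
  m = 1011 → c = 001010, weight = 2.
  m = 0111 → c = 101011, weight = 4.
  m = 1111 → c = 001000, weight = 1.
Tally weights:
  weight 0: 1 codewords.
  weight 1: 4 codewords.
  weight 2: 6 codewords.
  weight 3: 4 codewords.
  weight 4: 1 codewords.
Minimum distance d = smallest w > 0 with A_w > 0 = 1.
Sanity: Σ A_w = 16 = 2^4 = 16 ✓.


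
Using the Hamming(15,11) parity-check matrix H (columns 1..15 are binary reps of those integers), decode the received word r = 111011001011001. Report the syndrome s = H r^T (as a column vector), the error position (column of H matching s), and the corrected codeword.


s = (0, 0, 1, 0)^T, error position = 2, corrected codeword c = 101011001011001

Compute s = H r^T mod 2 one row at a time:
  s_1 = 0 + 1 + 0 + 1 + 1 + 0 + 0 + 1 = 4 ≡ 0 (mod 2).
  s_2 = 0 + 1 + 1 + 0 + 1 + 0 + 0 + 1 = 4 ≡ 0 (mod 2).
  s_3 = 1 + 1 + 1 + 0 + 0 + 1 + 0 + 1 = 5 ≡ 1 (mod 2).
  s_4 = 1 + 1 + 1 + 0 + 1 + 1 + 0 + 1 = 6 ≡ 0 (mod 2).
s = (0, 0, 1, 0)^T — this equals column 2 of H (binary 0010), so error is at position 2.
Correct: flip bit 2 of r = 111011001011001 to get c = 101011001011001.


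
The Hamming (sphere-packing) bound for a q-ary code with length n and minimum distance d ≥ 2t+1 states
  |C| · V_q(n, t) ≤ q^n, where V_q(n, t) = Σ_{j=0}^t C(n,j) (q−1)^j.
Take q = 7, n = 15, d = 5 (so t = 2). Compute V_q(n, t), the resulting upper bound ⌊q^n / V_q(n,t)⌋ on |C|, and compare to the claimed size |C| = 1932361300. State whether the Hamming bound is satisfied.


V_q(n, t) = 3871, q^n = 4747561509943, Hamming bound = 1226443169, |C| = 1932361300 > bound (violated).

Step 1: Compute V_q(n, t) = Σ_{j=0}^2 C(n, j) (q−1)^j.
  j = 0: C(15,0)·(6)^0 = 1·1 = 1.
  j = 1: C(15,1)·(6)^1 = 15·6 = 90.
  j = 2: C(15,2)·(6)^2 = 105·36 = 3780.
  V_q(n, t) = 1 + 90 + 3780 = 3871.
Step 2: q^n = 7^15 = 4747561509943.
Step 3: Hamming bound ⌊q^n / V_q(n,t)⌋ = ⌊4747561509943/3871⌋ = 1226443169.
Step 4: Compare |C| = 1932361300 to 1226443169: violated.
The claimed |C| lies above the Hamming bound, so no 7-ary code of length 15 with d ≥ 5 can have 1932361300 codewords.


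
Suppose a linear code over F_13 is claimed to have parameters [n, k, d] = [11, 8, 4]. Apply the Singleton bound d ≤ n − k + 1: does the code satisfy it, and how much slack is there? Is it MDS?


Singleton RHS = n − k + 1 = 4, slack = 0, bound satisfied, MDS.

Singleton bound: d ≤ n − k + 1.
Here n = 11, k = 8, so n − k + 1 = 4.
Given d = 4, check d ≤ 4: YES.
Slack = (n − k + 1) − d = 0.
The code is MDS (slack = 0).
Description: the claimed parameters are [11, 8, 4]_13; such a code would be MDS (meets Singleton bound).


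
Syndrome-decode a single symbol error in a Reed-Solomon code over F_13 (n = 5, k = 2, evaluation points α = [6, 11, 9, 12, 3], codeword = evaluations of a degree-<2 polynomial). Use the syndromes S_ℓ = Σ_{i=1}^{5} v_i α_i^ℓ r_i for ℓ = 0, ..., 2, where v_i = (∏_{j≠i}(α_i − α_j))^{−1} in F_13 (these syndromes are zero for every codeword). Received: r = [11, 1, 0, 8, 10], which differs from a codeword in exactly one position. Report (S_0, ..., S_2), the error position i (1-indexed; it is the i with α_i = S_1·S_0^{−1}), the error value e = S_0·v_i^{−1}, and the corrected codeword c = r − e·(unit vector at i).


S = (2, 12, 7), error at position 1, error magnitude e = 6, c = [5, 1, 0, 8, 10].

Step 1: column multipliers v_i = (∏_{j≠i}(α_i − α_j))^{−1} mod 13.
  i = 1 (α = 6): (6−11)(6−9)(6−12)(6−3) = (−5)·(−3)·(−6)·3 = −270 ≡ 3, so v_1 = 3^{−1} = 9 (mod 13).
  i = 2 (α = 11): (11−6)(11−9)(11−12)(11−3) = 5·2·(−1)·8 = −80 ≡ 11, so v_2 = 11^{−1} = 6 (mod 13).
  i = 3 (α = 9): (9−6)(9−11)(9−12)(9−3) = 3·(−2)·(−3)·6 = 108 ≡ 4, so v_3 = 4^{−1} = 10 (mod 13).
  i = 4 (α = 12): (12−6)(12−11)(12−9)(12−3) = 6·1·3·9 = 162 ≡ 6, so v_4 = 6^{−1} = 11 (mod 13).
  i = 5 (α = 3): (3−6)(3−11)(3−9)(3−12) = (−3)·(−8)·(−6)·(−9) = 1296 ≡ 9, so v_5 = 9^{−1} = 3 (mod 13).
  v = [9, 6, 10, 11, 3].
Step 2: syndromes of r = [11, 1, 0, 8, 10] (all sums mod 13).
  S_0 = Σ v_i r_i = 9·11 + 6·1 + 10·0 + 11·8 + 3·10 = 223 ≡ 2.
  S_1 = Σ v_i α_i r_i = 9·6·11 + 6·11·1 + 10·9·0 + 11·12·8 + 3·3·10 = 1806 ≡ 12.
  α_i^2 mod 13 = [10, 4, 3, 1, 9].
  S_2 = Σ v_i α_i^2 r_i = 9·10·11 + 6·4·1 + 10·3·0 + 11·1·8 + 3·9·10 = 1372 ≡ 7.
  S = (2, 12, 7) ≠ 0, so r is not a codeword (an error is present).
Step 3: locate the error. For a single error e at position i, S_ℓ = v_i·e·α_i^ℓ, so α_err = S_1/S_0.
  S_0^{−1} = 2^{−1} = 7 (mod 13), so α_err = 12·7 = 84 ≡ 6 = α_1. Error position i = 1.
  Consistency check: S_2/S_1 = 7·12 = 84 ≡ 6 = α_err ✓ (single-error assumption holds).
Step 4: error magnitude e = S_0/v_1 = S_0·∏_{j≠1}(α_1 − α_j) = 2·3 = 6 ≡ 6 (mod 13).
Step 5: correct position 1: c_1 = r_1 − e = 11 − 6 ≡ 5 (mod 13). Hence c = [5, 1, 0, 8, 10].
  Check: interpolating c through the α_i gives m(x) = 2 + 7·x (degree < 2) with m(α_i) = c_i for every i, so c is indeed a codeword.


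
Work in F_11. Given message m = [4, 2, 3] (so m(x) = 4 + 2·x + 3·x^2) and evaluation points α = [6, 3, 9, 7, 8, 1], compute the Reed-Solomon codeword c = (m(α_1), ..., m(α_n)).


c = [3, 4, 1, 0, 3, 9]

Message polynomial: m(x) = 4 + 2·x + 3·x^2 (mod 11).
For each evaluation point α_i, compute m(α_i) mod 11:
  α_1 = 6: Horner steps 3 → 9 → 3, so m(6) = 3.
  α_2 = 3: Horner steps 3 → 0 → 4, so m(3) = 4.
  α_3 = 9: Horner steps 3 → 7 → 1, so m(9) = 1.
  α_4 = 7: Horner steps 3 → 1 → 0, so m(7) = 0.
  α_5 = 8: Horner steps 3 → 4 → 3, so m(8) = 3.
  α_6 = 1: Horner steps 3 → 5 → 9, so m(1) = 9.
Codeword c = [3, 4, 1, 0, 3, 9] ∈ F_11^6.


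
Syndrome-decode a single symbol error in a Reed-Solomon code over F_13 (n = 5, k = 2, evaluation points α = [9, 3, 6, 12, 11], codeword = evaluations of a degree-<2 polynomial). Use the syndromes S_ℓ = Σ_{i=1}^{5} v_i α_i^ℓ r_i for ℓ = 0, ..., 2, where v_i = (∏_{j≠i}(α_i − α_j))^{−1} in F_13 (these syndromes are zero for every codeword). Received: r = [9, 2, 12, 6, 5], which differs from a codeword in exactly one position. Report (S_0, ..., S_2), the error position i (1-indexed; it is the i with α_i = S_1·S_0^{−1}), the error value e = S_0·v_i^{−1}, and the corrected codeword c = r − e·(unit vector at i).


S = (1, 11, 4), error at position 5, error magnitude e = 11, c = [9, 2, 12, 6, 7].

Step 1: column multipliers v_i = (∏_{j≠i}(α_i − α_j))^{−1} mod 13.
  i = 1 (α = 9): (9−3)(9−6)(9−12)(9−11) = 6·3·(−3)·(−2) = 108 ≡ 4, so v_1 = 4^{−1} = 10 (mod 13).
  i = 2 (α = 3): (3−9)(3−6)(3−12)(3−11) = (−6)·(−3)·(−9)·(−8) = 1296 ≡ 9, so v_2 = 9^{−1} = 3 (mod 13).
  i = 3 (α = 6): (6−9)(6−3)(6−12)(6−11) = (−3)·3·(−6)·(−5) = −270 ≡ 3, so v_3 = 3^{−1} = 9 (mod 13).
  i = 4 (α = 12): (12−9)(12−3)(12−6)(12−11) = 3·9·6·1 = 162 ≡ 6, so v_4 = 6^{−1} = 11 (mod 13).
  i = 5 (α = 11): (11−9)(11−3)(11−6)(11−12) = 2·8·5·(−1) = −80 ≡ 11, so v_5 = 11^{−1} = 6 (mod 13).
  v = [10, 3, 9, 11, 6].
Step 2: syndromes of r = [9, 2, 12, 6, 5] (all sums mod 13).
  S_0 = Σ v_i r_i = 10·9 + 3·2 + 9·12 + 11·6 + 6·5 = 300 ≡ 1.
  S_1 = Σ v_i α_i r_i = 10·9·9 + 3·3·2 + 9·6·12 + 11·12·6 + 6·11·5 = 2598 ≡ 11.
  α_i^2 mod 13 = [3, 9, 10, 1, 4].
  S_2 = Σ v_i α_i^2 r_i = 10·3·9 + 3·9·2 + 9·10·12 + 11·1·6 + 6·4·5 = 1590 ≡ 4.
  S = (1, 11, 4) ≠ 0, so r is not a codeword (an error is present).
Step 3: locate the error. For a single error e at position i, S_ℓ = v_i·e·α_i^ℓ, so α_err = S_1/S_0.
  S_0^{−1} = 1^{−1} = 1 (mod 13), so α_err = 11·1 = 11 ≡ 11 = α_5. Error position i = 5.
  Consistency check: S_2/S_1 = 4·6 = 24 ≡ 11 = α_err ✓ (single-error assumption holds).
Step 4: error magnitude e = S_0/v_5 = S_0·∏_{j≠5}(α_5 − α_j) = 1·11 = 11 ≡ 11 (mod 13).
Step 5: correct position 5: c_5 = r_5 − e = 5 − 11 ≡ 7 (mod 13). Hence c = [9, 2, 12, 6, 7].
  Check: interpolating c through the α_i gives m(x) = 5 + 12·x (degree < 2) with m(α_i) = c_i for every i, so c is indeed a codeword.


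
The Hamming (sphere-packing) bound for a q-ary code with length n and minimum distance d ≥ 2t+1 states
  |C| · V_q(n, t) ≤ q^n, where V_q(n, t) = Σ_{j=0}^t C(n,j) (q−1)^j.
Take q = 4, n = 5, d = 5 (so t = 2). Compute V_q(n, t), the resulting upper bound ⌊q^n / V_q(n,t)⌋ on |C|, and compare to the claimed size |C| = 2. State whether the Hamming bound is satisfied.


V_q(n, t) = 106, q^n = 1024, Hamming bound = 9, |C| = 2 ≤ bound (satisfied).

Step 1: Compute V_q(n, t) = Σ_{j=0}^2 C(n, j) (q−1)^j.
  j = 0: C(5,0)·(3)^0 = 1·1 = 1.
  j = 1: C(5,1)·(3)^1 = 5·3 = 15.
  j = 2: C(5,2)·(3)^2 = 10·9 = 90.
  V_q(n, t) = 1 + 15 + 90 = 106.
Step 2: q^n = 4^5 = 1024.
Step 3: Hamming bound ⌊q^n / V_q(n,t)⌋ = ⌊1024/106⌋ = 9.
Step 4: Compare |C| = 2 to 9: satisfied.
The claimed |C| lies below the Hamming bound.


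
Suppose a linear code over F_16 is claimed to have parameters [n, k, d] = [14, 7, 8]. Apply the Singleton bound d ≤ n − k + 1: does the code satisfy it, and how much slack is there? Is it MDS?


Singleton RHS = n − k + 1 = 8, slack = 0, bound satisfied, MDS.

Singleton bound: d ≤ n − k + 1.
Here n = 14, k = 7, so n − k + 1 = 8.
Given d = 8, check d ≤ 8: YES.
Slack = (n − k + 1) − d = 0.
The code is MDS (slack = 0).
Description: the claimed parameters are [14, 7, 8]_16; such a code would be MDS (meets Singleton bound).


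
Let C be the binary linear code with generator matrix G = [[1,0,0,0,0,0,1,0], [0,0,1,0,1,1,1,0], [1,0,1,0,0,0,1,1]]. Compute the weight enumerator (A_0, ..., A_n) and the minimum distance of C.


Weight distribution: A_0 = 1, A_2 = 2, A_4 = 5. Minimum distance d = 2.

Enumerate all 2^3 = 8 messages m ∈ F_2^3.
For each, compute codeword c = mG in F_2^8, then tally its weight.
  m = 000 → c = 00000000, weight = 0.
  m = 100 → c = 10000010, weight = 2.
  m = 010 → c = 00101110, weight = 4.
  m = 110 → c = 10101100, weight = 4.
  m = 001 → c = 10100011, weight = 4.
  m = 101 → c = 00100001, weight = 2.
  m = 011 → c = 10001101, weight = 4.
  m = 111 → c = 00001111, weight = 4.
Tally weights:
  weight 0: 1 codewords.
  weight 2: 2 codewords.
  weight 4: 5 codewords.
Minimum distance d = smallest w > 0 with A_w > 0 = 2.
Sanity: Σ A_w = 8 = 2^3 = 8 ✓.


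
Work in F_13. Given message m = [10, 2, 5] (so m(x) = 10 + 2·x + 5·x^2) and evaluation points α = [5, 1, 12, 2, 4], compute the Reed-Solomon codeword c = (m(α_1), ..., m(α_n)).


c = [2, 4, 0, 8, 7]

Message polynomial: m(x) = 10 + 2·x + 5·x^2 (mod 13).
For each evaluation point α_i, compute m(α_i) mod 13:
  α_1 = 5: Horner steps 5 → 1 → 2, so m(5) = 2.
  α_2 = 1: Horner steps 5 → 7 → 4, so m(1) = 4.
  α_3 = 12: Horner steps 5 → 10 → 0, so m(12) = 0.
  α_4 = 2: Horner steps 5 → 12 → 8, so m(2) = 8.
  α_5 = 4: Horner steps 5 → 9 → 7, so m(4) = 7.
Codeword c = [2, 4, 0, 8, 7] ∈ F_13^5.


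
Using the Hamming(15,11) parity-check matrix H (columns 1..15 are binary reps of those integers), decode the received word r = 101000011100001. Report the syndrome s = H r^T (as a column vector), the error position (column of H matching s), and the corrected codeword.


s = (0, 1, 1, 0)^T, error position = 6, corrected codeword c = 101001011100001

Compute s = H r^T mod 2 one row at a time:
  s_1 = 1 + 1 + 1 + 0 + 0 + 0 + 0 + 1 = 4 ≡ 0 (mod 2).
  s_2 = 0 + 0 + 0 + 0 + 0 + 0 + 0 + 1 = 1 ≡ 1 (mod 2).
  s_3 = 0 + 1 + 0 + 0 + 1 + 0 + 0 + 1 = 3 ≡ 1 (mod 2).
  s_4 = 1 + 1 + 0 + 0 + 1 + 0 + 0 + 1 = 4 ≡ 0 (mod 2).
s = (0, 1, 1, 0)^T — this equals column 6 of H (binary 0110), so error is at position 6.
Correct: flip bit 6 of r = 101000011100001 to get c = 101001011100001.


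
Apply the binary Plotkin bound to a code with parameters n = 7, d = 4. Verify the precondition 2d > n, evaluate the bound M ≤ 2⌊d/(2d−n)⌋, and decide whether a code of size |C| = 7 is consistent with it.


Plotkin bound M ≤ 8; given |C| = 7 ≤ bound (satisfied).

Check applicability: 2d = 8, n = 7.
2d − n = 1 > 0, so Plotkin applies.
Compute d/(2d−n) = 4/1 ≈ 4.0000.
⌊d/(2d−n)⌋ = 4.
Plotkin bound: M ≤ 2·4 = 8.
Given |C| = 7, check: satisfied.
This |C| is below the Plotkin bound.


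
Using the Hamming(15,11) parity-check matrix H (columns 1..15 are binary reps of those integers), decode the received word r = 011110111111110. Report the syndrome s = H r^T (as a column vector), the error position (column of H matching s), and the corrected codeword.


s = (1, 0, 0, 0)^T, error position = 8, corrected codeword c = 011110101111110

Compute s = H r^T mod 2 one row at a time:
  s_1 = 1 + 1 + 1 + 1 + 1 + 1 + 1 + 0 = 7 ≡ 1 (mod 2).
  s_2 = 1 + 1 + 0 + 1 + 1 + 1 + 1 + 0 = 6 ≡ 0 (mod 2).
  s_3 = 1 + 1 + 0 + 1 + 1 + 1 + 1 + 0 = 6 ≡ 0 (mod 2).
  s_4 = 0 + 1 + 1 + 1 + 1 + 1 + 1 + 0 = 6 ≡ 0 (mod 2).
s = (1, 0, 0, 0)^T — this equals column 8 of H (binary 1000), so error is at position 8.
Correct: flip bit 8 of r = 011110111111110 to get c = 011110101111110.


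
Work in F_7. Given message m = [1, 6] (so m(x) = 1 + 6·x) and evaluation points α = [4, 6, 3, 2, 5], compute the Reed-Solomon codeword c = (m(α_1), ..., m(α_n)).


c = [4, 2, 5, 6, 3]

Message polynomial: m(x) = 1 + 6·x (mod 7).
For each evaluation point α_i, compute m(α_i) mod 7:
  α_1 = 4: Horner steps 6 → 4, so m(4) = 4.
  α_2 = 6: Horner steps 6 → 2, so m(6) = 2.
  α_3 = 3: Horner steps 6 → 5, so m(3) = 5.
  α_4 = 2: Horner steps 6 → 6, so m(2) = 6.
  α_5 = 5: Horner steps 6 → 3, so m(5) = 3.
Codeword c = [4, 2, 5, 6, 3] ∈ F_7^5.


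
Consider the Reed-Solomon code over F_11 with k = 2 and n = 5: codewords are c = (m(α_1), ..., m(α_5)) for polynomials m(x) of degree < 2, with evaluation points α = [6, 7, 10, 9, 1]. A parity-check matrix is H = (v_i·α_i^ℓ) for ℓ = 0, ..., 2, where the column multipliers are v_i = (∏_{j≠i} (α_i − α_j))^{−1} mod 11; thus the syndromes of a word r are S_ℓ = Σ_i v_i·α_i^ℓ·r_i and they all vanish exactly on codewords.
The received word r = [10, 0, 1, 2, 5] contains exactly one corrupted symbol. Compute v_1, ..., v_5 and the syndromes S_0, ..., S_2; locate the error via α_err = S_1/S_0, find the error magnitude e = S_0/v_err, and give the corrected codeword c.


S = (1, 10, 1), error at position 3, error magnitude e = 9, c = [10, 0, 3, 2, 5].

Step 1: column multipliers v_i = (∏_{j≠i}(α_i − α_j))^{−1} mod 11.
  i = 1 (α = 6): (6−7)(6−10)(6−9)(6−1) = (−1)·(−4)·(−3)·5 = −60 ≡ 6, so v_1 = 6^{−1} = 2 (mod 11).
  i = 2 (α = 7): (7−6)(7−10)(7−9)(7−1) = 1·(−3)·(−2)·6 = 36 ≡ 3, so v_2 = 3^{−1} = 4 (mod 11).
  i = 3 (α = 10): (10−6)(10−7)(10−9)(10−1) = 4·3·1·9 = 108 ≡ 9, so v_3 = 9^{−1} = 5 (mod 11).
  i = 4 (α = 9): (9−6)(9−7)(9−10)(9−1) = 3·2·(−1)·8 = −48 ≡ 7, so v_4 = 7^{−1} = 8 (mod 11).
  i = 5 (α = 1): (1−6)(1−7)(1−10)(1−9) = (−5)·(−6)·(−9)·(−8) = 2160 ≡ 4, so v_5 = 4^{−1} = 3 (mod 11).
  v = [2, 4, 5, 8, 3].
Step 2: syndromes of r = [10, 0, 1, 2, 5] (all sums mod 11).
  S_0 = Σ v_i r_i = 2·10 + 4·0 + 5·1 + 8·2 + 3·5 = 56 ≡ 1.
  S_1 = Σ v_i α_i r_i = 2·6·10 + 4·7·0 + 5·10·1 + 8·9·2 + 3·1·5 = 329 ≡ 10.
  α_i^2 mod 11 = [3, 5, 1, 4, 1].
  S_2 = Σ v_i α_i^2 r_i = 2·3·10 + 4·5·0 + 5·1·1 + 8·4·2 + 3·1·5 = 144 ≡ 1.
  S = (1, 10, 1) ≠ 0, so r is not a codeword (an error is present).
Step 3: locate the error. For a single error e at position i, S_ℓ = v_i·e·α_i^ℓ, so α_err = S_1/S_0.
  S_0^{−1} = 1^{−1} = 1 (mod 11), so α_err = 10·1 = 10 ≡ 10 = α_3. Error position i = 3.
  Consistency check: S_2/S_1 = 1·10 = 10 ≡ 10 = α_err ✓ (single-error assumption holds).
Step 4: error magnitude e = S_0/v_3 = S_0·∏_{j≠3}(α_3 − α_j) = 1·9 = 9 ≡ 9 (mod 11).
Step 5: correct position 3: c_3 = r_3 − e = 1 − 9 ≡ 3 (mod 11). Hence c = [10, 0, 3, 2, 5].
  Check: interpolating c through the α_i gives m(x) = 4 + 1·x (degree < 2) with m(α_i) = c_i for every i, so c is indeed a codeword.


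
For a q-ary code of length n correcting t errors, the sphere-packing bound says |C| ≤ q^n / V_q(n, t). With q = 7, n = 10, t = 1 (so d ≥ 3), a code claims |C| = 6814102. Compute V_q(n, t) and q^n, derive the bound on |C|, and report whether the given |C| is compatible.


V_q(n, t) = 61, q^n = 282475249, Hamming bound = 4630741, |C| = 6814102 > bound (violated).

Step 1: Compute V_q(n, t) = Σ_{j=0}^1 C(n, j) (q−1)^j.
  j = 0: C(10,0)·(6)^0 = 1·1 = 1.
  j = 1: C(10,1)·(6)^1 = 10·6 = 60.
  V_q(n, t) = 1 + 60 = 61.
Step 2: q^n = 7^10 = 282475249.
Step 3: Hamming bound ⌊q^n / V_q(n,t)⌋ = ⌊282475249/61⌋ = 4630741.
Step 4: Compare |C| = 6814102 to 4630741: violated.
The claimed |C| lies above the Hamming bound, so no 7-ary code of length 10 with d ≥ 3 can have 6814102 codewords.


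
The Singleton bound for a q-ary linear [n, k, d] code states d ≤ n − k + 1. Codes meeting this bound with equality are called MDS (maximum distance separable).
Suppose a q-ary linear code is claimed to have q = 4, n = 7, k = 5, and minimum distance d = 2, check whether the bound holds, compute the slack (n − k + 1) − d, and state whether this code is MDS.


Singleton RHS = n − k + 1 = 3, slack = 1, bound satisfied, not MDS.

Singleton bound: d ≤ n − k + 1.
Here n = 7, k = 5, so n − k + 1 = 3.
Given d = 2, check d ≤ 3: YES.
Slack = (n − k + 1) − d = 1.
The code is NOT MDS (slack = 1 > 0).
Description: the claimed parameters are [7, 5, 2]_4; such a code would be non-MDS.


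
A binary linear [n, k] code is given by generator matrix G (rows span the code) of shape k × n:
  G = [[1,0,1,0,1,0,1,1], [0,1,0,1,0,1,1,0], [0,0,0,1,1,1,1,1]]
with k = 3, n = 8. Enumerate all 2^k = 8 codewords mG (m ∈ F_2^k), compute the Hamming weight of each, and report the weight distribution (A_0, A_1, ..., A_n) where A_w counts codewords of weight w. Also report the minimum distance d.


Weight distribution: A_0 = 1, A_3 = 1, A_4 = 3, A_5 = 2, A_7 = 1. Minimum distance d = 3.

Enumerate all 2^3 = 8 messages m ∈ F_2^3.
For each, compute codeword c = mG in F_2^8, then tally its weight.
  m = 000 → c = 00000000, weight = 0.
  m = 100 → c = 10101011, weight = 5.
  m = 010 → c = 01010110, weight = 4.
  m = 110 → c = 11111101, weight = 7.
  m = 001 → c = 00011111, weight = 5.
  m = 101 → c = 10110100, weight = 4.
  m = 011 → c = 01001001, weight = 3.
  m = 111 → c = 11100010, weight = 4.
Tally weights:
  weight 0: 1 codewords.
  weight 3: 1 codewords.
  weight 4: 3 codewords.
  weight 5: 2 codewords.
  weight 7: 1 codewords.
Minimum distance d = smallest w > 0 with A_w > 0 = 3.
Sanity: Σ A_w = 8 = 2^3 = 8 ✓.


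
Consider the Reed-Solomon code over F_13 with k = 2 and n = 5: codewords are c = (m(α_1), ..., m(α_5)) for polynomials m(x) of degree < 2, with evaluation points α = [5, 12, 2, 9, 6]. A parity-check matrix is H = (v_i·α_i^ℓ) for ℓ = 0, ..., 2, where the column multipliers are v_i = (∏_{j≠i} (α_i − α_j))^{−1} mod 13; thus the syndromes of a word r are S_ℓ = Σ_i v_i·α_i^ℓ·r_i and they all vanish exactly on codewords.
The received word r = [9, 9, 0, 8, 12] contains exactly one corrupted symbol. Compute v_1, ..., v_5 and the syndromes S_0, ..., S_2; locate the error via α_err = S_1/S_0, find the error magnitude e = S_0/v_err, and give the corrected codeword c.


S = (8, 5, 8), error at position 2, error magnitude e = 5, c = [9, 4, 0, 8, 12].

Step 1: column multipliers v_i = (∏_{j≠i}(α_i − α_j))^{−1} mod 13.
  i = 1 (α = 5): (5−12)(5−2)(5−9)(5−6) = (−7)·3·(−4)·(−1) = −84 ≡ 7, so v_1 = 7^{−1} = 2 (mod 13).
  i = 2 (α = 12): (12−5)(12−2)(12−9)(12−6) = 7·10·3·6 = 1260 ≡ 12, so v_2 = 12^{−1} = 12 (mod 13).
  i = 3 (α = 2): (2−5)(2−12)(2−9)(2−6) = (−3)·(−10)·(−7)·(−4) = 840 ≡ 8, so v_3 = 8^{−1} = 5 (mod 13).
  i = 4 (α = 9): (9−5)(9−12)(9−2)(9−6) = 4·(−3)·7·3 = −252 ≡ 8, so v_4 = 8^{−1} = 5 (mod 13).
  i = 5 (α = 6): (6−5)(6−12)(6−2)(6−9) = 1·(−6)·4·(−3) = 72 ≡ 7, so v_5 = 7^{−1} = 2 (mod 13).
  v = [2, 12, 5, 5, 2].
Step 2: syndromes of r = [9, 9, 0, 8, 12] (all sums mod 13).
  S_0 = Σ v_i r_i = 2·9 + 12·9 + 5·0 + 5·8 + 2·12 = 190 ≡ 8.
  S_1 = Σ v_i α_i r_i = 2·5·9 + 12·12·9 + 5·2·0 + 5·9·8 + 2·6·12 = 1890 ≡ 5.
  α_i^2 mod 13 = [12, 1, 4, 3, 10].
  S_2 = Σ v_i α_i^2 r_i = 2·12·9 + 12·1·9 + 5·4·0 + 5·3·8 + 2·10·12 = 684 ≡ 8.
  S = (8, 5, 8) ≠ 0, so r is not a codeword (an error is present).
Step 3: locate the error. For a single error e at position i, S_ℓ = v_i·e·α_i^ℓ, so α_err = S_1/S_0.
  S_0^{−1} = 8^{−1} = 5 (mod 13), so α_err = 5·5 = 25 ≡ 12 = α_2. Error position i = 2.
  Consistency check: S_2/S_1 = 8·8 = 64 ≡ 12 = α_err ✓ (single-error assumption holds).
Step 4: error magnitude e = S_0/v_2 = S_0·∏_{j≠2}(α_2 − α_j) = 8·12 = 96 ≡ 5 (mod 13).
Step 5: correct position 2: c_2 = r_2 − e = 9 − 5 ≡ 4 (mod 13). Hence c = [9, 4, 0, 8, 12].
  Check: interpolating c through the α_i gives m(x) = 7 + 3·x (degree < 2) with m(α_i) = c_i for every i, so c is indeed a codeword.


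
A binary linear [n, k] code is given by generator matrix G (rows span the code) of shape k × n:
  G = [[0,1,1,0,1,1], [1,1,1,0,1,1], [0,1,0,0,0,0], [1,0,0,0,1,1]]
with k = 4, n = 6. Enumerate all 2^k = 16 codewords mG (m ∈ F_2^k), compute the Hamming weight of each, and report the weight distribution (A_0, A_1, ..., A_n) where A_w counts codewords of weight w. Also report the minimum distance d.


Weight distribution: A_0 = 1, A_1 = 3, A_2 = 4, A_3 = 4, A_4 = 3, A_5 = 1. Minimum distance d = 1.

Enumerate all 2^4 = 16 messages m ∈ F_2^4.
For each, compute codeword c = mG in F_2^6, then tally its weight.
  m = 0000 → c = 000000, weight = 0.
  m = 1000 → c = 011011, weight = 4.
  m = 0100 → c = 111011, weight = 5.
  m = 1100 → c = 100000, weight = 1.
  m = 0010 → c = 010000, weight = 1.
  m = 1010 → c = 001011, weight = 3.
  m = 0110 → c = 101011, weight = 4.
  m = 1110 → c = 110000, weight = 2.
  m = 0001 → c = 100011, weight = 3.
  m = 1001 → c = 111000, weight = 3.
  m = 0101 → c = 011000, weight = 2.
  m = 1101 → c = 000011, weight = 2.
  m = 0011 → c = 110011, weight = 4.
  m = 1011 → c = 101000, weight = 2.
  m = 0111 → c = 001000, weight = 1.
  m = 1111 → c = 010011, weight = 3.
Tally weights:
  weight 0: 1 codewords.
  weight 1: 3 codewords.
  weight 2: 4 codewords.
  weight 3: 4 codewords.
  weight 4: 3 codewords.
  weight 5: 1 codewords.
Minimum distance d = smallest w > 0 with A_w > 0 = 1.
Sanity: Σ A_w = 16 = 2^4 = 16 ✓.


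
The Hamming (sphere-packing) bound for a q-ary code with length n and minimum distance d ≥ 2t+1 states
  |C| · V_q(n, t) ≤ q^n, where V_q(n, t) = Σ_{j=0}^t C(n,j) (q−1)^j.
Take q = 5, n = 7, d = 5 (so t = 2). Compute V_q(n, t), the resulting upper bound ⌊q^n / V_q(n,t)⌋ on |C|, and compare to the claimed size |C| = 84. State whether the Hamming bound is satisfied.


V_q(n, t) = 365, q^n = 78125, Hamming bound = 214, |C| = 84 ≤ bound (satisfied).

Step 1: Compute V_q(n, t) = Σ_{j=0}^2 C(n, j) (q−1)^j.
  j = 0: C(7,0)·(4)^0 = 1·1 = 1.
  j = 1: C(7,1)·(4)^1 = 7·4 = 28.
  j = 2: C(7,2)·(4)^2 = 21·16 = 336.
  V_q(n, t) = 1 + 28 + 336 = 365.
Step 2: q^n = 5^7 = 78125.
Step 3: Hamming bound ⌊q^n / V_q(n,t)⌋ = ⌊78125/365⌋ = 214.
Step 4: Compare |C| = 84 to 214: satisfied.
The claimed |C| lies below the Hamming bound.


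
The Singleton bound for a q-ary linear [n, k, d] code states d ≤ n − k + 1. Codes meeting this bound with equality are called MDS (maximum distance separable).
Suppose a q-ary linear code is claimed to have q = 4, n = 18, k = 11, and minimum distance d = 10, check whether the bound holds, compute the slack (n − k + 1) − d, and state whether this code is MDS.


Singleton RHS = n − k + 1 = 8, slack = -2, bound violated (no such code; not MDS).

Singleton bound: d ≤ n − k + 1.
Here n = 18, k = 11, so n − k + 1 = 8.
Given d = 10, check d ≤ 8: NO.
Slack = (n − k + 1) − d = -2.
The slack is negative: d = 10 exceeds n − k + 1 = 8 by 2, so the Singleton bound is violated and no linear [18, 11, 10]_4 code can exist. In particular it is not MDS (MDS requires d = n − k + 1 exactly).
Description: the claimed parameters are [18, 11, 10]_4; such a code would be impossible (violates the Singleton bound).


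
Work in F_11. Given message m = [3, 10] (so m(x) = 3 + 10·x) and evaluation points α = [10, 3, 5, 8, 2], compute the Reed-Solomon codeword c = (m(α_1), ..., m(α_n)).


c = [4, 0, 9, 6, 1]

Message polynomial: m(x) = 3 + 10·x (mod 11).
For each evaluation point α_i, compute m(α_i) mod 11:
  α_1 = 10: Horner steps 10 → 4, so m(10) = 4.
  α_2 = 3: Horner steps 10 → 0, so m(3) = 0.
  α_3 = 5: Horner steps 10 → 9, so m(5) = 9.
  α_4 = 8: Horner steps 10 → 6, so m(8) = 6.
  α_5 = 2: Horner steps 10 → 1, so m(2) = 1.
Codeword c = [4, 0, 9, 6, 1] ∈ F_11^5.


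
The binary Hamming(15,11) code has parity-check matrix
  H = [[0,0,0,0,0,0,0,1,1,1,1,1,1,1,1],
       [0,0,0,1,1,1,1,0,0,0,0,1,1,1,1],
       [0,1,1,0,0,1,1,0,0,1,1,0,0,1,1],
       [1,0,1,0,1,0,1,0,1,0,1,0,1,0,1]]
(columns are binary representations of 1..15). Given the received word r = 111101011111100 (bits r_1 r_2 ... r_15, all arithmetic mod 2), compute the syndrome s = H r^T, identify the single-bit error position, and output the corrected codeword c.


s = (0, 0, 1, 1)^T, error position = 3, corrected codeword c = 110101011111100

Compute s = H r^T mod 2 one row at a time:
  s_1 = 1 + 1 + 1 + 1 + 1 + 1 + 0 + 0 = 6 ≡ 0 (mod 2).
  s_2 = 1 + 0 + 1 + 0 + 1 + 1 + 0 + 0 = 4 ≡ 0 (mod 2).
  s_3 = 1 + 1 + 1 + 0 + 1 + 1 + 0 + 0 = 5 ≡ 1 (mod 2).
  s_4 = 1 + 1 + 0 + 0 + 1 + 1 + 1 + 0 = 5 ≡ 1 (mod 2).
s = (0, 0, 1, 1)^T — this equals column 3 of H (binary 0011), so error is at position 3.
Correct: flip bit 3 of r = 111101011111100 to get c = 110101011111100.


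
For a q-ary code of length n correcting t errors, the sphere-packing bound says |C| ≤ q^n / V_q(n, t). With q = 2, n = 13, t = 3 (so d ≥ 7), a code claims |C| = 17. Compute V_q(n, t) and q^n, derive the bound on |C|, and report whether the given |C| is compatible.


V_q(n, t) = 378, q^n = 8192, Hamming bound = 21, |C| = 17 ≤ bound (satisfied).

Step 1: Compute V_q(n, t) = Σ_{j=0}^3 C(n, j) (q−1)^j.
  j = 0: C(13,0)·(1)^0 = 1·1 = 1.
  j = 1: C(13,1)·(1)^1 = 13·1 = 13.
  j = 2: C(13,2)·(1)^2 = 78·1 = 78.
  j = 3: C(13,3)·(1)^3 = 286·1 = 286.
  V_q(n, t) = 1 + 13 + 78 + 286 = 378.
Step 2: q^n = 2^13 = 8192.
Step 3: Hamming bound ⌊q^n / V_q(n,t)⌋ = ⌊8192/378⌋ = 21.
Step 4: Compare |C| = 17 to 21: satisfied.
The claimed |C| lies below the Hamming bound.


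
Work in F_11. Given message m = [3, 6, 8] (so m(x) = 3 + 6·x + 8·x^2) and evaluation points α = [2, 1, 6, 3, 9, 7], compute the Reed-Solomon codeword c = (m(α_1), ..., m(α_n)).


c = [3, 6, 8, 5, 1, 8]

Message polynomial: m(x) = 3 + 6·x + 8·x^2 (mod 11).
For each evaluation point α_i, compute m(α_i) mod 11:
  α_1 = 2: Horner steps 8 → 0 → 3, so m(2) = 3.
  α_2 = 1: Horner steps 8 → 3 → 6, so m(1) = 6.
  α_3 = 6: Horner steps 8 → 10 → 8, so m(6) = 8.
  α_4 = 3: Horner steps 8 → 8 → 5, so m(3) = 5.
  α_5 = 9: Horner steps 8 → 1 → 1, so m(9) = 1.
  α_6 = 7: Horner steps 8 → 7 → 8, so m(7) = 8.
Codeword c = [3, 6, 8, 5, 1, 8] ∈ F_11^6.


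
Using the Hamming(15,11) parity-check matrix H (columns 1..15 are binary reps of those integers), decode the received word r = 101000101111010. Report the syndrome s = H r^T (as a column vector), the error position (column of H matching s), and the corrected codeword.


s = (1, 1, 1, 1)^T, error position = 15, corrected codeword c = 101000101111011

Compute s = H r^T mod 2 one row at a time:
  s_1 = 0 + 1 + 1 + 1 + 1 + 0 + 1 + 0 = 5 ≡ 1 (mod 2).
  s_2 = 0 + 0 + 0 + 1 + 1 + 0 + 1 + 0 = 3 ≡ 1 (mod 2).
  s_3 = 0 + 1 + 0 + 1 + 1 + 1 + 1 + 0 = 5 ≡ 1 (mod 2).
  s_4 = 1 + 1 + 0 + 1 + 1 + 1 + 0 + 0 = 5 ≡ 1 (mod 2).
s = (1, 1, 1, 1)^T — this equals column 15 of H (binary 1111), so error is at position 15.
Correct: flip bit 15 of r = 101000101111010 to get c = 101000101111011.


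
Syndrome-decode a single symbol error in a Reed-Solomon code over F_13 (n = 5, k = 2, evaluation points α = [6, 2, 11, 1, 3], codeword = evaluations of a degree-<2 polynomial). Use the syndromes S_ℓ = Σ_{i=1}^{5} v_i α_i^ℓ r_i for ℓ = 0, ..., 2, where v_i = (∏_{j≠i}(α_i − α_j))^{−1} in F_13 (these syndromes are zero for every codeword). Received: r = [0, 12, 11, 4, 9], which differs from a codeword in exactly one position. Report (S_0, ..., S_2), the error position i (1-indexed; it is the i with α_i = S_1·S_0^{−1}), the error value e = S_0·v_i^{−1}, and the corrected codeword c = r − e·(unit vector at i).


S = (6, 6, 6), error at position 4, error magnitude e = 2, c = [0, 12, 11, 2, 9].

Step 1: column multipliers v_i = (∏_{j≠i}(α_i − α_j))^{−1} mod 13.
  i = 1 (α = 6): (6−2)(6−11)(6−1)(6−3) = 4·(−5)·5·3 = −300 ≡ 12, so v_1 = 12^{−1} = 12 (mod 13).
  i = 2 (α = 2): (2−6)(2−11)(2−1)(2−3) = (−4)·(−9)·1·(−1) = −36 ≡ 3, so v_2 = 3^{−1} = 9 (mod 13).
  i = 3 (α = 11): (11−6)(11−2)(11−1)(11−3) = 5·9·10·8 = 3600 ≡ 12, so v_3 = 12^{−1} = 12 (mod 13).
  i = 4 (α = 1): (1−6)(1−2)(1−11)(1−3) = (−5)·(−1)·(−10)·(−2) = 100 ≡ 9, so v_4 = 9^{−1} = 3 (mod 13).
  i = 5 (α = 3): (3−6)(3−2)(3−11)(3−1) = (−3)·1·(−8)·2 = 48 ≡ 9, so v_5 = 9^{−1} = 3 (mod 13).
  v = [12, 9, 12, 3, 3].
Step 2: syndromes of r = [0, 12, 11, 4, 9] (all sums mod 13).
  S_0 = Σ v_i r_i = 12·0 + 9·12 + 12·11 + 3·4 + 3·9 = 279 ≡ 6.
  S_1 = Σ v_i α_i r_i = 12·6·0 + 9·2·12 + 12·11·11 + 3·1·4 + 3·3·9 = 1761 ≡ 6.
  α_i^2 mod 13 = [10, 4, 4, 1, 9].
  S_2 = Σ v_i α_i^2 r_i = 12·10·0 + 9·4·12 + 12·4·11 + 3·1·4 + 3·9·9 = 1215 ≡ 6.
  S = (6, 6, 6) ≠ 0, so r is not a codeword (an error is present).
Step 3: locate the error. For a single error e at position i, S_ℓ = v_i·e·α_i^ℓ, so α_err = S_1/S_0.
  S_0^{−1} = 6^{−1} = 11 (mod 13), so α_err = 6·11 = 66 ≡ 1 = α_4. Error position i = 4.
  Consistency check: S_2/S_1 = 6·11 = 66 ≡ 1 = α_err ✓ (single-error assumption holds).
Step 4: error magnitude e = S_0/v_4 = S_0·∏_{j≠4}(α_4 − α_j) = 6·9 = 54 ≡ 2 (mod 13).
Step 5: correct position 4: c_4 = r_4 − e = 4 − 2 ≡ 2 (mod 13). Hence c = [0, 12, 11, 2, 9].
  Check: interpolating c through the α_i gives m(x) = 5 + 10·x (degree < 2) with m(α_i) = c_i for every i, so c is indeed a codeword.


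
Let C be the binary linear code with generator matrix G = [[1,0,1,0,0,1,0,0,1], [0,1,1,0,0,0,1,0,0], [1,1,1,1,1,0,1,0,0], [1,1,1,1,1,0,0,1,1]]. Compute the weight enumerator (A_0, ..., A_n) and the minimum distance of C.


Weight distribution: A_0 = 1, A_3 = 3, A_4 = 3, A_5 = 4, A_6 = 4, A_7 = 1. Minimum distance d = 3.

Enumerate all 2^4 = 16 messages m ∈ F_2^4.
For each, compute codeword c = mG in F_2^9, then tally its weight.
  m = 0000 → c = 000000000, weight = 0.
  m = 1000 → c = 101001001, weight = 4.
  m = 0100 → c = 011000100, weight = 3.
  m = 1100 → c = 110001101, weight = 5.
  m = 0010 → c = 111110100, weight = 6.
  m = 1010 → c = 010111101, weight = 6.
  m = 0110 → c = 100110000, weight = 3.
  m = 1110 → c = 001111001, weight = 5.
  m = 0001 → c = 111110011, weight = 7.
  m = 1001 → c = 010111010, weight = 5.
  m = 0101 → c = 100110111, weight = 6.
  m = 1101 → c = 001111110, weight = 6.
  m = 0011 → c = 000000111, weight = 3.
  m = 1011 → c = 101001110, weight = 5.
  m = 0111 → c = 011000011, weight = 4.
  m = 1111 → c = 110001010, weight = 4.
Tally weights:
  weight 0: 1 codewords.
  weight 3: 3 codewords.
  weight 4: 3 codewords.
  weight 5: 4 codewords.
  weight 6: 4 codewords.
  weight 7: 1 codewords.
Minimum distance d = smallest w > 0 with A_w > 0 = 3.
Sanity: Σ A_w = 16 = 2^4 = 16 ✓.


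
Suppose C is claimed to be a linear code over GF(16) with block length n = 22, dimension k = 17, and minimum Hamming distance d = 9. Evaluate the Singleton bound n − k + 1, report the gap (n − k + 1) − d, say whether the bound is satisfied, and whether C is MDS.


Singleton RHS = n − k + 1 = 6, slack = -3, bound violated (no such code; not MDS).

Singleton bound: d ≤ n − k + 1.
Here n = 22, k = 17, so n − k + 1 = 6.
Given d = 9, check d ≤ 6: NO.
Slack = (n − k + 1) − d = -3.
The slack is negative: d = 9 exceeds n − k + 1 = 6 by 3, so the Singleton bound is violated and no linear [22, 17, 9]_16 code can exist. In particular it is not MDS (MDS requires d = n − k + 1 exactly).
Description: the claimed parameters are [22, 17, 9]_16; such a code would be impossible (violates the Singleton bound).


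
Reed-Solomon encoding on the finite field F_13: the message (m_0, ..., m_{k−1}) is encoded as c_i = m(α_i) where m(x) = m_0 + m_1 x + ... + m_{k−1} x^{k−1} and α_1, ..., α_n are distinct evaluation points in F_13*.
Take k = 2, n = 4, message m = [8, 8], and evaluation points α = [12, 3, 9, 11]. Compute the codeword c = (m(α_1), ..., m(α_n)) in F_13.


c = [0, 6, 2, 5]

Message polynomial: m(x) = 8 + 8·x (mod 13).
For each evaluation point α_i, compute m(α_i) mod 13:
  α_1 = 12: Horner steps 8 → 0, so m(12) = 0.
  α_2 = 3: Horner steps 8 → 6, so m(3) = 6.
  α_3 = 9: Horner steps 8 → 2, so m(9) = 2.
  α_4 = 11: Horner steps 8 → 5, so m(11) = 5.
Codeword c = [0, 6, 2, 5] ∈ F_13^4.


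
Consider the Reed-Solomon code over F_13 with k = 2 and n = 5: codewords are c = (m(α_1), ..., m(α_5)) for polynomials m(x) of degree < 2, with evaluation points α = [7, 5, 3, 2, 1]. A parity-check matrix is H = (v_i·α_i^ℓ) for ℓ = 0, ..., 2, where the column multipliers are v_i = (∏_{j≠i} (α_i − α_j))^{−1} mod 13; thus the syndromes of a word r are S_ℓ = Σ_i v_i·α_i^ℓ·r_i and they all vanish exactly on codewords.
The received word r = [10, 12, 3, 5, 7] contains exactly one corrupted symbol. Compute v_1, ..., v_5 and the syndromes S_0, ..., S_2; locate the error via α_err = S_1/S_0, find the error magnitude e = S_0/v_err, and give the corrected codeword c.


S = (9, 11, 12), error at position 1, error magnitude e = 2, c = [8, 12, 3, 5, 7].

Step 1: column multipliers v_i = (∏_{j≠i}(α_i − α_j))^{−1} mod 13.
  i = 1 (α = 7): (7−5)(7−3)(7−2)(7−1) = 2·4·5·6 = 240 ≡ 6, so v_1 = 6^{−1} = 11 (mod 13).
  i = 2 (α = 5): (5−7)(5−3)(5−2)(5−1) = (−2)·2·3·4 = −48 ≡ 4, so v_2 = 4^{−1} = 10 (mod 13).
  i = 3 (α = 3): (3−7)(3−5)(3−2)(3−1) = (−4)·(−2)·1·2 = 16 ≡ 3, so v_3 = 3^{−1} = 9 (mod 13).
  i = 4 (α = 2): (2−7)(2−5)(2−3)(2−1) = (−5)·(−3)·(−1)·1 = −15 ≡ 11, so v_4 = 11^{−1} = 6 (mod 13).
  i = 5 (α = 1): (1−7)(1−5)(1−3)(1−2) = (−6)·(−4)·(−2)·(−1) = 48 ≡ 9, so v_5 = 9^{−1} = 3 (mod 13).
  v = [11, 10, 9, 6, 3].
Step 2: syndromes of r = [10, 12, 3, 5, 7] (all sums mod 13).
  S_0 = Σ v_i r_i = 11·10 + 10·12 + 9·3 + 6·5 + 3·7 = 308 ≡ 9.
  S_1 = Σ v_i α_i r_i = 11·7·10 + 10·5·12 + 9·3·3 + 6·2·5 + 3·1·7 = 1532 ≡ 11.
  α_i^2 mod 13 = [10, 12, 9, 4, 1].
  S_2 = Σ v_i α_i^2 r_i = 11·10·10 + 10·12·12 + 9·9·3 + 6·4·5 + 3·1·7 = 2924 ≡ 12.
  S = (9, 11, 12) ≠ 0, so r is not a codeword (an error is present).
Step 3: locate the error. For a single error e at position i, S_ℓ = v_i·e·α_i^ℓ, so α_err = S_1/S_0.
  S_0^{−1} = 9^{−1} = 3 (mod 13), so α_err = 11·3 = 33 ≡ 7 = α_1. Error position i = 1.
  Consistency check: S_2/S_1 = 12·6 = 72 ≡ 7 = α_err ✓ (single-error assumption holds).
Step 4: error magnitude e = S_0/v_1 = S_0·∏_{j≠1}(α_1 − α_j) = 9·6 = 54 ≡ 2 (mod 13).
Step 5: correct position 1: c_1 = r_1 − e = 10 − 2 ≡ 8 (mod 13). Hence c = [8, 12, 3, 5, 7].
  Check: interpolating c through the α_i gives m(x) = 9 + 11·x (degree < 2) with m(α_i) = c_i for every i, so c is indeed a codeword.
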